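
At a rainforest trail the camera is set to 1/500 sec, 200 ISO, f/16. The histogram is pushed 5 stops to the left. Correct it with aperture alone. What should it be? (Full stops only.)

f/2.8

Underexposed by 5 stops → need 5 stops brighter.
Aperture: f/16 → f/11 → f/8 → f/5.6 → f/4 → f/2.8.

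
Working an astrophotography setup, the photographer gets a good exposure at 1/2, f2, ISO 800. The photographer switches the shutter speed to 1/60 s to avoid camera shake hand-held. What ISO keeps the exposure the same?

Shutter speed: 1/2 → 1/4 → 1/8 → 1/15 → 1/30 → 1/60 — 5 stops shorter (darker).
Need 5 stops brighter from the ISO: 800 → 1600 → 3200 → 6400 → 12800 → 25600.

ISO 25600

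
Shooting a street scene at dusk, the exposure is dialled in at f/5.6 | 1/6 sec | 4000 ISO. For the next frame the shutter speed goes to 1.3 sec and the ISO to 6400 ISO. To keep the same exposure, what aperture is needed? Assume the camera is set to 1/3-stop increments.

f/20

Shutter speed: 1/6 → 1/5 → 1/4 → 0.3 → 0.4 → 0.5 → 0.6 → 0.8 → 1 → 1.3 — 3 stops longer (brighter).
ISO: 4000 → 5000 → 6400 — 2/3 stop higher (brighter).
Net change so far: 3 2/3 stops brighter. Offset with the aperture: f/5.6 → f/6.3 → f/7.1 → f/8 → f/9 → f/10 → f/11 → f/13 → f/14 → f/16 → f/18 → f/20.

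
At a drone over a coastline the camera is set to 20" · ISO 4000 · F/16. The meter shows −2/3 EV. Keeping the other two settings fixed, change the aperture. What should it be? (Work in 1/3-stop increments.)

f/13

Underexposed by 2/3 stop → need 2/3 stop brighter.
Aperture: f/16 → f/14 → f/13.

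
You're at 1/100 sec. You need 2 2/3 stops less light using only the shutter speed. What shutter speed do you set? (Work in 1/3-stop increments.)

Shutter speed: 1/100 → 1/125 → 1/160 → 1/200 → 1/250 → 1/320 → 1/400 → 1/500 → 1/640 — 2 2/3 stops shorter (darker).

1/640s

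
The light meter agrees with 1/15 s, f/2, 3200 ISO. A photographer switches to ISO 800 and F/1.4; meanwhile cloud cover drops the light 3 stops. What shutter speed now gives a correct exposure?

1 s

Scene light: 3 stops darker.
ISO: 3200 → 1600 → 800 — 2 stops lower (darker).
Aperture: f/2 → f/1.4 — 1 stop larger aperture (brighter).
Net so far: 4 stops darker. Shutter speed: 1/15 → 1/8 → 1/4 → 1/2 → 1.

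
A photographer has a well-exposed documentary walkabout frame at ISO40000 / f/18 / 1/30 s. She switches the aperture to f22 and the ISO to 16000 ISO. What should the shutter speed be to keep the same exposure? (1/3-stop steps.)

Aperture: f/18 → f/20 → f/22 — 2/3 stop smaller aperture (darker).
ISO: 40000 → 32000 → 25600 → 20000 → 16000 — 1 1/3 stops lower (darker).
Net change so far: 2 stops darker. Offset with the shutter speed: 1/30 → 1/25 → 1/20 → 1/15 → 1/13 → 1/10 → 1/8.

1/8s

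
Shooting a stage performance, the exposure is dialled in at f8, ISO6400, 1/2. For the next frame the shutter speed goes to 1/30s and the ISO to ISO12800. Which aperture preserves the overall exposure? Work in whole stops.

Shutter speed: 1/2 → 1/4 → 1/8 → 1/15 → 1/30 — 4 stops shorter (darker).
ISO: 6400 → 12800 — 1 stop higher (brighter).
Net change so far: 3 stops darker. Offset with the aperture: f/8 → f/5.6 → f/4 → f/2.8.

f/2.8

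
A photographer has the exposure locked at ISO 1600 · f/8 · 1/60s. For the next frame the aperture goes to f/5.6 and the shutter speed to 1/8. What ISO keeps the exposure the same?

ISO 100

Aperture: f/8 → f/5.6 — 1 stop opened up (brighter).
Shutter speed: 1/60 → 1/30 → 1/15 → 1/8 — 3 stops longer (brighter).
Net change so far: 4 stops brighter. Offset with the ISO: 1600 → 800 → 400 → 200 → 100.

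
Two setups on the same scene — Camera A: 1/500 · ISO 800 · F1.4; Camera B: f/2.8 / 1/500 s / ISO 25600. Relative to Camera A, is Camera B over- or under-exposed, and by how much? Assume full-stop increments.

3 stops brighter

Aperture: f/1.4 → f/2 → f/2.8 — 2 stops narrower (darker).
Shutter speed: unchanged.
ISO: 800 → 1600 → 3200 → 6400 → 12800 → 25600 — 5 stops higher (brighter).
Net: −2 +5 = +3 stops.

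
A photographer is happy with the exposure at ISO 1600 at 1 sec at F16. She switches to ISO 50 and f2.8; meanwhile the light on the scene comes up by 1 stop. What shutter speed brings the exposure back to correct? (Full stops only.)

1/2s

Scene light: 1 stop brighter.
ISO: 1600 → 800 → 400 → 200 → 100 → 50 — 5 stops dropped (darker).
Aperture: f/16 → f/11 → f/8 → f/5.6 → f/4 → f/2.8 — 5 stops wider (brighter).
Net so far: 1 stop brighter. Shutter speed: 1 → 1/2.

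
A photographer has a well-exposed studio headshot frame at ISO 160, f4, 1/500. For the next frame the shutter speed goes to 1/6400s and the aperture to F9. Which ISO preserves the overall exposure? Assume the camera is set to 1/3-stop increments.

Shutter speed: 1/500 → 1/640 → 1/800 → 1/1000 → 1/1250 → 1/1600 → 1/2000 → 1/2500 → 1/3200 → 1/4000 → 1/5000 → 1/6400 — 3 2/3 stops shorter (darker).
Aperture: f/4 → f/4.5 → f/5 → f/5.6 → f/6.3 → f/7.1 → f/8 → f/9 — 2 1/3 stops smaller aperture (darker).
Net change so far: 6 stops darker. Offset with the ISO: 160 → 200 → 250 → 320 → 400 → 500 → 640 → 800 → 1000 → 1250 → 1600 → 2000 → 2500 → 3200 → 4000 → 5000 → 6400 → 8000 → 10000.

ISO 10000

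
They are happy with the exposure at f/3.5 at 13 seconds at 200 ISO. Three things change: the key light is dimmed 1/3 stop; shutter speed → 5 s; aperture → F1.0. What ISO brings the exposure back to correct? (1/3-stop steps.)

ISO 50

Scene light: 1/3 stop darker.
Shutter speed: 13 → 10 → 8 → 6 → 5 — 1 1/3 stops shorter (darker).
Aperture: f/3.5 → f/3.2 → f/2.8 → f/2.5 → f/2.2 → f/2 → f/1.8 → f/1.6 → f/1.4 → f/1.2 → f/1.1 → f/1.0 — 3 2/3 stops larger aperture (brighter).
Net so far: 2 stops brighter. ISO: 200 → 160 → 125 → 100 → 80 → 64 → 50.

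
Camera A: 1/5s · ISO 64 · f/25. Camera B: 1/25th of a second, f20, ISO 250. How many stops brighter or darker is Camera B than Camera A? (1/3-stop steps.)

Aperture: f/25 → f/22 → f/20 — 2/3 stop larger aperture (brighter).
Shutter speed: 1/5 → 1/6 → 1/8 → 1/10 → 1/13 → 1/15 → 1/20 → 1/25 — 2 1/3 stops faster (darker).
ISO: 64 → 80 → 100 → 125 → 160 → 200 → 250 — 2 stops higher (brighter).
Net: +2/3 −2 1/3 +2 = +1/3 stops.

1/3 stop brighter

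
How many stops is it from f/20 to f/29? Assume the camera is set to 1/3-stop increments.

f/20 → f/22 → f/25 → f/29 — count the steps: 3 third-stops = 1 stop.

1 stop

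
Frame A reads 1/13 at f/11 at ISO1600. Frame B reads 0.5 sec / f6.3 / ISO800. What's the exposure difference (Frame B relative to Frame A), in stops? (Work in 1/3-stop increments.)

3 1/3 stops brighter

Aperture: f/11 → f/10 → f/9 → f/8 → f/7.1 → f/6.3 — 1 2/3 stops larger aperture (brighter).
Shutter speed: 1/13 → 1/10 → 1/8 → 1/6 → 1/5 → 1/4 → 0.3 → 0.4 → 0.5 — 2 2/3 stops longer (brighter).
ISO: 1600 → 1250 → 1000 → 800 — 1 stop dropped (darker).
Net: +1 2/3 +2 2/3 −1 = +3 1/3 stops.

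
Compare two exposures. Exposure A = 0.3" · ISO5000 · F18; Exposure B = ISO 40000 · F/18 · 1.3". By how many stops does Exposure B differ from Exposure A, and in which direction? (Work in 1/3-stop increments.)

Aperture: unchanged.
Shutter speed: 0.3 → 0.4 → 0.5 → 0.6 → 0.8 → 1 → 1.3 — 2 stops longer (brighter).
ISO: 5000 → 6400 → 8000 → 10000 → 12800 → 16000 → 20000 → 25600 → 32000 → 40000 — 3 stops higher (brighter).
Net: +2 +3 = +5 stops.

5 stops brighter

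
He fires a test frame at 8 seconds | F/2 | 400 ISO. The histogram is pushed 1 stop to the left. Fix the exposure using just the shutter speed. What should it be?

15 s

Underexposed by 1 stop → need 1 stop brighter.
Shutter speed: 8 → 15.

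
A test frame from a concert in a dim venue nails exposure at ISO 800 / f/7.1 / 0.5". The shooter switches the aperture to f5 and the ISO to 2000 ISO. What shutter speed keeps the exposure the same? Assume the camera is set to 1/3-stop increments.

Aperture: f/7.1 → f/6.3 → f/5.6 → f/5 — 1 stop larger aperture (brighter).
ISO: 800 → 1000 → 1250 → 1600 → 2000 — 1 1/3 stops raised (brighter).
Net change so far: 2 1/3 stops brighter. Offset with the shutter speed: 0.5 → 0.4 → 0.3 → 1/4 → 1/5 → 1/6 → 1/8 → 1/10.

1/10s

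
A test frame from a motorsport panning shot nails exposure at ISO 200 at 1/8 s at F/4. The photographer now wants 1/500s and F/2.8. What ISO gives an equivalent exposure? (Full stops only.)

Shutter speed: 1/8 → 1/15 → 1/30 → 1/60 → 1/125 → 1/250 → 1/500 — 6 stops shorter (darker).
Aperture: f/4 → f/2.8 — 1 stop opened up (brighter).
Net change so far: 5 stops darker. Offset with the ISO: 200 → 400 → 800 → 1600 → 3200 → 6400.

ISO 6400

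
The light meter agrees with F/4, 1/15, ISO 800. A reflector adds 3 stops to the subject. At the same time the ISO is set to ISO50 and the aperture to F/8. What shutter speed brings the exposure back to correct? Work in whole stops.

Scene light: 3 stops brighter.
ISO: 800 → 400 → 200 → 100 → 50 — 4 stops dropped (darker).
Aperture: f/4 → f/5.6 → f/8 — 2 stops smaller aperture (darker).
Net so far: 3 stops darker. Shutter speed: 1/15 → 1/8 → 1/4 → 1/2.

1/2s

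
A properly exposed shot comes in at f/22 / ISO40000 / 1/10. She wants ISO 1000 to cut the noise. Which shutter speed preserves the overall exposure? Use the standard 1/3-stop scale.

ISO: 40000 → 32000 → 25600 → 20000 → 16000 → 12800 → 10000 → 8000 → 6400 → 5000 → 4000 → 3200 → 2500 → 2000 → 1600 → 1250 → 1000 — 5 1/3 stops dropped (darker).
Need 5 1/3 stops brighter from the shutter speed: 1/10 → 1/8 → 1/6 → 1/5 → 1/4 → 0.3 → 0.4 → 0.5 → 0.6 → 0.8 → 1 → 1.3 → 1.6 → 2 → 2.5 → 3.2 → 4.

4 s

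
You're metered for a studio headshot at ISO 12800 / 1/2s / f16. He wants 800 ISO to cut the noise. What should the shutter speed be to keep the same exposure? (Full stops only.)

ISO: 12800 → 6400 → 3200 → 1600 → 800 — 4 stops dropped (darker).
Need 4 stops brighter from the shutter speed: 1/2 → 1 → 2 → 4 → 8.

8 s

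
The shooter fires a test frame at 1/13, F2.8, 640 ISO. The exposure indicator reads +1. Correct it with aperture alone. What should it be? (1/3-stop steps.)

f/4

Overexposed by 1 stop → need 1 stop darker.
Aperture: f/2.8 → f/3.2 → f/3.5 → f/4.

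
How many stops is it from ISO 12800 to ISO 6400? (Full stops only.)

12800 → 6400 — count the steps: 1 stop.

1 stop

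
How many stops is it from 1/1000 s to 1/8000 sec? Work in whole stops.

1/1000 → 1/2000 → 1/4000 → 1/8000 — count the steps: 3 stops.

3 stops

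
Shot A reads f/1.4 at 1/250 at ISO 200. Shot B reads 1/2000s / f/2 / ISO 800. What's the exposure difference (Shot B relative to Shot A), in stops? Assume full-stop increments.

2 stops darker

Aperture: f/1.4 → f/2 — 1 stop narrower (darker).
Shutter speed: 1/250 → 1/500 → 1/1000 → 1/2000 — 3 stops faster (darker).
ISO: 200 → 400 → 800 — 2 stops raised (brighter).
Net: −1 −3 +2 = −2 stops.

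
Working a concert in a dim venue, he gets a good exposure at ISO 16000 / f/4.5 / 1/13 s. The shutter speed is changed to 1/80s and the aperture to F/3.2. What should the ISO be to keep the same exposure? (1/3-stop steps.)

ISO 51200

Shutter speed: 1/13 → 1/15 → 1/20 → 1/25 → 1/30 → 1/40 → 1/50 → 1/60 → 1/80 — 2 2/3 stops faster (darker).
Aperture: f/4.5 → f/4 → f/3.5 → f/3.2 — 1 stop wider (brighter).
Net change so far: 1 2/3 stops darker. Offset with the ISO: 16000 → 20000 → 25600 → 32000 → 40000 → 51200.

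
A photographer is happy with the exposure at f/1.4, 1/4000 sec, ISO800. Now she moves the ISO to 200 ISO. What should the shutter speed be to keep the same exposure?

1/1000s

ISO: 800 → 400 → 200 — 2 stops lower (darker).
Need 2 stops brighter from the shutter speed: 1/4000 → 1/2000 → 1/1000.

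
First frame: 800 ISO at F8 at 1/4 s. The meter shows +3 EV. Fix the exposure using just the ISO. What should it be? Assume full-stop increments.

Overexposed by 3 stops → need 3 stops darker.
ISO: 800 → 400 → 200 → 100.

ISO 100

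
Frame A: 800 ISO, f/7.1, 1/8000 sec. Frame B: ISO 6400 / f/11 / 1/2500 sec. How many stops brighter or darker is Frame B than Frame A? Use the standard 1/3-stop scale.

Aperture: f/7.1 → f/8 → f/9 → f/10 → f/11 — 1 1/3 stops narrower (darker).
Shutter speed: 1/8000 → 1/6400 → 1/5000 → 1/4000 → 1/3200 → 1/2500 — 1 2/3 stops slower (brighter).
ISO: 800 → 1000 → 1250 → 1600 → 2000 → 2500 → 3200 → 4000 → 5000 → 6400 — 3 stops higher (brighter).
Net: −1 1/3 +1 2/3 +3 = +3 1/3 stops.

3 1/3 stops brighter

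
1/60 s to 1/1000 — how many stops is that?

1/60 → 1/125 → 1/250 → 1/500 → 1/1000 — count the steps: 4 stops.

4 stops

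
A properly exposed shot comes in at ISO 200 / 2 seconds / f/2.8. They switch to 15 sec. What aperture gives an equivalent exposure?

f/8

Shutter speed: 2 → 4 → 8 → 15 — 3 stops slower (brighter).
Need 3 stops darker from the aperture: f/2.8 → f/4 → f/5.6 → f/8.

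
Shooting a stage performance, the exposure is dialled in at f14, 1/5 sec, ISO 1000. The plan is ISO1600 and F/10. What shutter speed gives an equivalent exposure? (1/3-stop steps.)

1/15s

ISO: 1000 → 1250 → 1600 — 2/3 stop raised (brighter).
Aperture: f/14 → f/13 → f/11 → f/10 — 1 stop wider (brighter).
Net change so far: 1 2/3 stops brighter. Offset with the shutter speed: 1/5 → 1/6 → 1/8 → 1/10 → 1/13 → 1/15.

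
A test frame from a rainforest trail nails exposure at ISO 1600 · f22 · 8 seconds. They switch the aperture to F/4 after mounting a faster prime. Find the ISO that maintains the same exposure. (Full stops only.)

Aperture: f/22 → f/16 → f/11 → f/8 → f/5.6 → f/4 — 5 stops wider (brighter).
Need 5 stops darker from the ISO: 1600 → 800 → 400 → 200 → 100 → 50.

ISO 50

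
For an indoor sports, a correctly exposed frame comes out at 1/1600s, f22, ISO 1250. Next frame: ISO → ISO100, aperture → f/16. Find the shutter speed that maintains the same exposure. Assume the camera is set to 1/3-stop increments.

1/250s

ISO: 1250 → 1000 → 800 → 640 → 500 → 400 → 320 → 250 → 200 → 160 → 125 → 100 — 3 2/3 stops lower (darker).
Aperture: f/22 → f/20 → f/18 → f/16 — 1 stop larger aperture (brighter).
Net change so far: 2 2/3 stops darker. Offset with the shutter speed: 1/1600 → 1/1250 → 1/1000 → 1/800 → 1/640 → 1/500 → 1/400 → 1/320 → 1/250.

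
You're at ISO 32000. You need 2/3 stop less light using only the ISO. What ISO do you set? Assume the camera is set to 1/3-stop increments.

ISO 20000

ISO: 32000 → 25600 → 20000 — 2/3 stop dropped (darker).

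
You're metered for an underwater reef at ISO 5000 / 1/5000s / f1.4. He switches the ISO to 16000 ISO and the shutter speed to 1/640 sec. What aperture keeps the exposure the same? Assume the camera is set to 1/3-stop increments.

f/7.1

ISO: 5000 → 6400 → 8000 → 10000 → 12800 → 16000 — 1 2/3 stops raised (brighter).
Shutter speed: 1/5000 → 1/4000 → 1/3200 → 1/2500 → 1/2000 → 1/1600 → 1/1250 → 1/1000 → 1/800 → 1/640 — 3 stops slower (brighter).
Net change so far: 4 2/3 stops brighter. Offset with the aperture: f/1.4 → f/1.6 → f/1.8 → f/2 → f/2.2 → f/2.5 → f/2.8 → f/3.2 → f/3.5 → f/4 → f/4.5 → f/5 → f/5.6 → f/6.3 → f/7.1.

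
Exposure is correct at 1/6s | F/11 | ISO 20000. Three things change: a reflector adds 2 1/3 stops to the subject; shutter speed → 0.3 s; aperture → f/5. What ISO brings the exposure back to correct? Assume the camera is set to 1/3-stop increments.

ISO 400

Scene light: 2 1/3 stops brighter.
Shutter speed: 1/6 → 1/5 → 1/4 → 0.3 — 1 stop slower (brighter).
Aperture: f/11 → f/10 → f/9 → f/8 → f/7.1 → f/6.3 → f/5.6 → f/5 — 2 1/3 stops larger aperture (brighter).
Net so far: 5 2/3 stops brighter. ISO: 20000 → 16000 → 12800 → 10000 → 8000 → 6400 → 5000 → 4000 → 3200 → 2500 → 2000 → 1600 → 1250 → 1000 → 800 → 640 → 500 → 400.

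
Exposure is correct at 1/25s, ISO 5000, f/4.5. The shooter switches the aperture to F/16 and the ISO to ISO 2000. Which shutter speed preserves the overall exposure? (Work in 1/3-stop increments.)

Aperture: f/4.5 → f/5 → f/5.6 → f/6.3 → f/7.1 → f/8 → f/9 → f/10 → f/11 → f/13 → f/14 → f/16 — 3 2/3 stops smaller aperture (darker).
ISO: 5000 → 4000 → 3200 → 2500 → 2000 — 1 1/3 stops dropped (darker).
Net change so far: 5 stops darker. Offset with the shutter speed: 1/25 → 1/20 → 1/15 → 1/13 → 1/10 → 1/8 → 1/6 → 1/5 → 1/4 → 0.3 → 0.4 → 0.5 → 0.6 → 0.8 → 1 → 1.3.

1.3 s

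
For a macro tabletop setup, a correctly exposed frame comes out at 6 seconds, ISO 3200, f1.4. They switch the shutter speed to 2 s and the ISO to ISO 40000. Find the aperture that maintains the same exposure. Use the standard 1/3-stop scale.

f/2.8

Shutter speed: 6 → 5 → 4 → 3.2 → 2.5 → 2 — 1 2/3 stops shorter (darker).
ISO: 3200 → 4000 → 5000 → 6400 → 8000 → 10000 → 12800 → 16000 → 20000 → 25600 → 32000 → 40000 — 3 2/3 stops higher (brighter).
Net change so far: 2 stops brighter. Offset with the aperture: f/1.4 → f/1.6 → f/1.8 → f/2 → f/2.2 → f/2.5 → f/2.8.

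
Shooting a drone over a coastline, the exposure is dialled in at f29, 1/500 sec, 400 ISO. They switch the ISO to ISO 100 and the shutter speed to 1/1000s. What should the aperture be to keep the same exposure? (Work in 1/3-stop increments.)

f/10

ISO: 400 → 320 → 250 → 200 → 160 → 125 → 100 — 2 stops dropped (darker).
Shutter speed: 1/500 → 1/640 → 1/800 → 1/1000 — 1 stop faster (darker).
Net change so far: 3 stops darker. Offset with the aperture: f/29 → f/25 → f/22 → f/20 → f/18 → f/16 → f/14 → f/13 → f/11 → f/10.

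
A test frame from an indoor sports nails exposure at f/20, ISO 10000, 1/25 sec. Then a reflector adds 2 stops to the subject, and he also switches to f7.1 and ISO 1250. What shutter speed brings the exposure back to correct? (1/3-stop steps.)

1/100s

Scene light: 2 stops brighter.
Aperture: f/20 → f/18 → f/16 → f/14 → f/13 → f/11 → f/10 → f/9 → f/8 → f/7.1 — 3 stops wider (brighter).
ISO: 10000 → 8000 → 6400 → 5000 → 4000 → 3200 → 2500 → 2000 → 1600 → 1250 — 3 stops lower (darker).
Net so far: 2 stops brighter. Shutter speed: 1/25 → 1/30 → 1/40 → 1/50 → 1/60 → 1/80 → 1/100.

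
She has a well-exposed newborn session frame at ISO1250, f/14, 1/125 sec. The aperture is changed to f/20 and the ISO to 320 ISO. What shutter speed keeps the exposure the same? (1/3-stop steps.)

1/15s

Aperture: f/14 → f/16 → f/18 → f/20 — 1 stop smaller aperture (darker).
ISO: 1250 → 1000 → 800 → 640 → 500 → 400 → 320 — 2 stops lower (darker).
Net change so far: 3 stops darker. Offset with the shutter speed: 1/125 → 1/100 → 1/80 → 1/60 → 1/50 → 1/40 → 1/30 → 1/25 → 1/20 → 1/15.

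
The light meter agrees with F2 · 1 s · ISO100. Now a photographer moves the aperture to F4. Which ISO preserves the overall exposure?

Aperture: f/2 → f/2.8 → f/4 — 2 stops narrower (darker).
Need 2 stops brighter from the ISO: 100 → 200 → 400.

ISO 400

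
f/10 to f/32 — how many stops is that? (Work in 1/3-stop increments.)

f/10 → f/11 → f/13 → f/14 → f/16 → f/18 → f/20 → f/22 → f/25 → f/29 → f/32 — count the steps: 10 third-stops = 3 1/3 stops.

3 1/3 stops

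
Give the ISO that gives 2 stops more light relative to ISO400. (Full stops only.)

ISO: 400 → 800 → 1600 — 2 stops higher (brighter).

ISO 1600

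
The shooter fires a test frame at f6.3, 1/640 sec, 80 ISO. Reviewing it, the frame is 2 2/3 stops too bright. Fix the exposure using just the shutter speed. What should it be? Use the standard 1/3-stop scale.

1/4000s

Overexposed by 2 2/3 stops → need 2 2/3 stops darker.
Shutter speed: 1/640 → 1/800 → 1/1000 → 1/1250 → 1/1600 → 1/2000 → 1/2500 → 1/3200 → 1/4000.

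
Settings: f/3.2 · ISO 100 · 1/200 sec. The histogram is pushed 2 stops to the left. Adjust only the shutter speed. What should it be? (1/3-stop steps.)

Underexposed by 2 stops → need 2 stops brighter.
Shutter speed: 1/200 → 1/160 → 1/125 → 1/100 → 1/80 → 1/60 → 1/50.

1/50s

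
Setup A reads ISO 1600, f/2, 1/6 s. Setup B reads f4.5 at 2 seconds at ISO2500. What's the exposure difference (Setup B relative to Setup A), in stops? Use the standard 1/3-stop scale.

2 stops brighter

Aperture: f/2 → f/2.2 → f/2.5 → f/2.8 → f/3.2 → f/3.5 → f/4 → f/4.5 — 2 1/3 stops stopped down (darker).
Shutter speed: 1/6 → 1/5 → 1/4 → 0.3 → 0.4 → 0.5 → 0.6 → 0.8 → 1 → 1.3 → 1.6 → 2 — 3 2/3 stops longer (brighter).
ISO: 1600 → 2000 → 2500 — 2/3 stop raised (brighter).
Net: −2 1/3 +3 2/3 +2/3 = +2 stops.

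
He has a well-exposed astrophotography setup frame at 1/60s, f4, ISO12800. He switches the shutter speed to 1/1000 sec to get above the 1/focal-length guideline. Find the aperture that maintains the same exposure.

f/1.0

Shutter speed: 1/60 → 1/125 → 1/250 → 1/500 → 1/1000 — 4 stops shorter (darker).
Need 4 stops brighter from the aperture: f/4 → f/2.8 → f/2 → f/1.4 → f/1.0.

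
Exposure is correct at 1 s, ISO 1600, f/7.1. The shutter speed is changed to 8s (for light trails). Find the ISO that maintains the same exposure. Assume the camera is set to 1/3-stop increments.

Shutter speed: 1 → 1.3 → 1.6 → 2 → 2.5 → 3.2 → 4 → 5 → 6 → 8 — 3 stops longer (brighter).
Need 3 stops darker from the ISO: 1600 → 1250 → 1000 → 800 → 640 → 500 → 400 → 320 → 250 → 200.

ISO 200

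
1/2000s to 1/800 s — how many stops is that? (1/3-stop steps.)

1/2000 → 1/1600 → 1/1250 → 1/1000 → 1/800 — count the steps: 4 third-stops = 1 1/3 stops.

1 1/3 stops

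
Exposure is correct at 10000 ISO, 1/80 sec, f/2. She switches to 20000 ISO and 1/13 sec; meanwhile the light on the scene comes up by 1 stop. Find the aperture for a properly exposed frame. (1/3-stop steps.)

f/10

Scene light: 1 stop brighter.
ISO: 10000 → 12800 → 16000 → 20000 — 1 stop higher (brighter).
Shutter speed: 1/80 → 1/60 → 1/50 → 1/40 → 1/30 → 1/25 → 1/20 → 1/15 → 1/13 — 2 2/3 stops longer (brighter).
Net so far: 4 2/3 stops brighter. Aperture: f/2 → f/2.2 → f/2.5 → f/2.8 → f/3.2 → f/3.5 → f/4 → f/4.5 → f/5 → f/5.6 → f/6.3 → f/7.1 → f/8 → f/9 → f/10.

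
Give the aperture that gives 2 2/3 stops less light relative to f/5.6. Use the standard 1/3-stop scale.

Aperture: f/5.6 → f/6.3 → f/7.1 → f/8 → f/9 → f/10 → f/11 → f/13 → f/14 — 2 2/3 stops stopped down (darker).

f/14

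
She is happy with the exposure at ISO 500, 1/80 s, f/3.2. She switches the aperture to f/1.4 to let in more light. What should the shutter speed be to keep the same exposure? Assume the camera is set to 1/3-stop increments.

1/400s

Aperture: f/3.2 → f/2.8 → f/2.5 → f/2.2 → f/2 → f/1.8 → f/1.6 → f/1.4 — 2 1/3 stops wider (brighter).
Need 2 1/3 stops darker from the shutter speed: 1/80 → 1/100 → 1/125 → 1/160 → 1/200 → 1/250 → 1/320 → 1/400.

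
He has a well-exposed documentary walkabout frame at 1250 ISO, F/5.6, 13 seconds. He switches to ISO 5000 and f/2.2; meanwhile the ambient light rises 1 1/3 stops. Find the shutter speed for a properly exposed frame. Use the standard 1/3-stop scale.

1/5s

Scene light: 1 1/3 stops brighter.
ISO: 1250 → 1600 → 2000 → 2500 → 3200 → 4000 → 5000 — 2 stops raised (brighter).
Aperture: f/5.6 → f/5 → f/4.5 → f/4 → f/3.5 → f/3.2 → f/2.8 → f/2.5 → f/2.2 — 2 2/3 stops larger aperture (brighter).
Net so far: 6 stops brighter. Shutter speed: 13 → 10 → 8 → 6 → 5 → 4 → 3.2 → 2.5 → 2 → 1.6 → 1.3 → 1 → 0.8 → 0.6 → 0.5 → 0.4 → 0.3 → 1/4 → 1/5.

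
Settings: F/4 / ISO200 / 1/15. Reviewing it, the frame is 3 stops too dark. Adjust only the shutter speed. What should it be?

Underexposed by 3 stops → need 3 stops brighter.
Shutter speed: 1/15 → 1/8 → 1/4 → 1/2.

1/2s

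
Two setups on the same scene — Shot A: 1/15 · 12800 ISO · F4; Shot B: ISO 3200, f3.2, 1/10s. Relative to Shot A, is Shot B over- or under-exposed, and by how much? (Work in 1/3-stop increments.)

Aperture: f/4 → f/3.5 → f/3.2 — 2/3 stop wider (brighter).
Shutter speed: 1/15 → 1/13 → 1/10 — 2/3 stop longer (brighter).
ISO: 12800 → 10000 → 8000 → 6400 → 5000 → 4000 → 3200 — 2 stops lower (darker).
Net: +2/3 +2/3 −2 = −2/3 stops.

2/3 stop darker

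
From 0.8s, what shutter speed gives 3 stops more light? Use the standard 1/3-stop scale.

6 s

Shutter speed: 0.8 → 1 → 1.3 → 1.6 → 2 → 2.5 → 3.2 → 4 → 5 → 6 — 3 stops slower (brighter).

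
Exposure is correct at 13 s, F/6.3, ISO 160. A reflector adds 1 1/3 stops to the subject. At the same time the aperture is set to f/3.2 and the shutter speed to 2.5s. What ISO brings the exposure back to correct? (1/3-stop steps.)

Scene light: 1 1/3 stops brighter.
Aperture: f/6.3 → f/5.6 → f/5 → f/4.5 → f/4 → f/3.5 → f/3.2 — 2 stops larger aperture (brighter).
Shutter speed: 13 → 10 → 8 → 6 → 5 → 4 → 3.2 → 2.5 — 2 1/3 stops shorter (darker).
Net so far: 1 stop brighter. ISO: 160 → 125 → 100 → 80.

ISO 80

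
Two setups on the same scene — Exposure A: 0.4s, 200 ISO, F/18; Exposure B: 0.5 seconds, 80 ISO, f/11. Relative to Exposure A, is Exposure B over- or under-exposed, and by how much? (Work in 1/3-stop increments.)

Aperture: f/18 → f/16 → f/14 → f/13 → f/11 — 1 1/3 stops larger aperture (brighter).
Shutter speed: 0.4 → 0.5 — 1/3 stop slower (brighter).
ISO: 200 → 160 → 125 → 100 → 80 — 1 1/3 stops dropped (darker).
Net: +1 1/3 +1/3 −1 1/3 = +1/3 stops.

1/3 stop brighter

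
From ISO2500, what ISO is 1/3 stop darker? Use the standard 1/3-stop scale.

ISO: 2500 → 2000 — 1/3 stop lower (darker).

ISO 2000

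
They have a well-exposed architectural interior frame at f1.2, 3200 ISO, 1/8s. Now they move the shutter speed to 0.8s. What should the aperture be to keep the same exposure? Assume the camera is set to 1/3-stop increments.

f/3.2

Shutter speed: 1/8 → 1/6 → 1/5 → 1/4 → 0.3 → 0.4 → 0.5 → 0.6 → 0.8 — 2 2/3 stops longer (brighter).
Need 2 2/3 stops darker from the aperture: f/1.2 → f/1.4 → f/1.6 → f/1.8 → f/2 → f/2.2 → f/2.5 → f/2.8 → f/3.2.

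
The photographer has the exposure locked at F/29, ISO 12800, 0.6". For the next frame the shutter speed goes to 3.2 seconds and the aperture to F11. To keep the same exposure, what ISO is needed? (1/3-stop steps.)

Shutter speed: 0.6 → 0.8 → 1 → 1.3 → 1.6 → 2 → 2.5 → 3.2 — 2 1/3 stops slower (brighter).
Aperture: f/29 → f/25 → f/22 → f/20 → f/18 → f/16 → f/14 → f/13 → f/11 — 2 2/3 stops larger aperture (brighter).
Net change so far: 5 stops brighter. Offset with the ISO: 12800 → 10000 → 8000 → 6400 → 5000 → 4000 → 3200 → 2500 → 2000 → 1600 → 1250 → 1000 → 800 → 640 → 500 → 400.

ISO 400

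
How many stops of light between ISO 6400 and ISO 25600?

6400 → 12800 → 25600 — count the steps: 2 stops.

2 stops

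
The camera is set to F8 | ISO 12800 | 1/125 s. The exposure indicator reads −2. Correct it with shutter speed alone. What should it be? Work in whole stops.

Underexposed by 2 stops → need 2 stops brighter.
Shutter speed: 1/125 → 1/60 → 1/30.

1/30s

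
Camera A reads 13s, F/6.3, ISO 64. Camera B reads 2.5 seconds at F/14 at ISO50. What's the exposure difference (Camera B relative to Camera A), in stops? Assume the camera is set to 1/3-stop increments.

Aperture: f/6.3 → f/7.1 → f/8 → f/9 → f/10 → f/11 → f/13 → f/14 — 2 1/3 stops smaller aperture (darker).
Shutter speed: 13 → 10 → 8 → 6 → 5 → 4 → 3.2 → 2.5 — 2 1/3 stops shorter (darker).
ISO: 64 → 50 — 1/3 stop dropped (darker).
Net: −2 1/3 −2 1/3 −1/3 = −5 stops.

5 stops darker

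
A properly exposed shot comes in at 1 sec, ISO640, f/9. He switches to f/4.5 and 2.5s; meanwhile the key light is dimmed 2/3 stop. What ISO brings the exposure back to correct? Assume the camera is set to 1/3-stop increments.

Scene light: 2/3 stop darker.
Aperture: f/9 → f/8 → f/7.1 → f/6.3 → f/5.6 → f/5 → f/4.5 — 2 stops opened up (brighter).
Shutter speed: 1 → 1.3 → 1.6 → 2 → 2.5 — 1 1/3 stops longer (brighter).
Net so far: 2 2/3 stops brighter. ISO: 640 → 500 → 400 → 320 → 250 → 200 → 160 → 125 → 100.

ISO 100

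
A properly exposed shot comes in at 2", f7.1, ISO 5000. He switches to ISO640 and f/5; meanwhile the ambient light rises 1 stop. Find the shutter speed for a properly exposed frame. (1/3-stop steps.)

Scene light: 1 stop brighter.
ISO: 5000 → 4000 → 3200 → 2500 → 2000 → 1600 → 1250 → 1000 → 800 → 640 — 3 stops dropped (darker).
Aperture: f/7.1 → f/6.3 → f/5.6 → f/5 — 1 stop wider (brighter).
Net so far: 1 stop darker. Shutter speed: 2 → 2.5 → 3.2 → 4.

4 s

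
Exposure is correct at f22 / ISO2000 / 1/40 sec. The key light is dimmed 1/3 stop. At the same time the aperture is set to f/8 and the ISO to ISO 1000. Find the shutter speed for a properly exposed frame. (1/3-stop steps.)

Scene light: 1/3 stop darker.
Aperture: f/22 → f/20 → f/18 → f/16 → f/14 → f/13 → f/11 → f/10 → f/9 → f/8 — 3 stops opened up (brighter).
ISO: 2000 → 1600 → 1250 → 1000 — 1 stop dropped (darker).
Net so far: 1 2/3 stops brighter. Shutter speed: 1/40 → 1/50 → 1/60 → 1/80 → 1/100 → 1/125.

1/125s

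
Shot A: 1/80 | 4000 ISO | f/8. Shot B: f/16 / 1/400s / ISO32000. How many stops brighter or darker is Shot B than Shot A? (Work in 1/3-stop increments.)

1 1/3 stops darker

Aperture: f/8 → f/9 → f/10 → f/11 → f/13 → f/14 → f/16 — 2 stops smaller aperture (darker).
Shutter speed: 1/80 → 1/100 → 1/125 → 1/160 → 1/200 → 1/250 → 1/320 → 1/400 — 2 1/3 stops faster (darker).
ISO: 4000 → 5000 → 6400 → 8000 → 10000 → 12800 → 16000 → 20000 → 25600 → 32000 — 3 stops higher (brighter).
Net: −2 −2 1/3 +3 = −1 1/3 stops.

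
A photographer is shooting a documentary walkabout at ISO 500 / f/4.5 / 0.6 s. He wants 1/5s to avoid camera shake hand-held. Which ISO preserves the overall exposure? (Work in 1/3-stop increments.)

Shutter speed: 0.6 → 0.5 → 0.4 → 0.3 → 1/4 → 1/5 — 1 2/3 stops shorter (darker).
Need 1 2/3 stops brighter from the ISO: 500 → 640 → 800 → 1000 → 1250 → 1600.

ISO 1600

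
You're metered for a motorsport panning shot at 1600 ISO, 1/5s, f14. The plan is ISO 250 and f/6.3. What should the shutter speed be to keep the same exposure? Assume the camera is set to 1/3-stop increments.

1/4s

ISO: 1600 → 1250 → 1000 → 800 → 640 → 500 → 400 → 320 → 250 — 2 2/3 stops dropped (darker).
Aperture: f/14 → f/13 → f/11 → f/10 → f/9 → f/8 → f/7.1 → f/6.3 — 2 1/3 stops opened up (brighter).
Net change so far: 1/3 stop darker. Offset with the shutter speed: 1/5 → 1/4.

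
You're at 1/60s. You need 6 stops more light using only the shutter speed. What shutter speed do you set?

1 s

Shutter speed: 1/60 → 1/30 → 1/15 → 1/8 → 1/4 → 1/2 → 1 — 6 stops longer (brighter).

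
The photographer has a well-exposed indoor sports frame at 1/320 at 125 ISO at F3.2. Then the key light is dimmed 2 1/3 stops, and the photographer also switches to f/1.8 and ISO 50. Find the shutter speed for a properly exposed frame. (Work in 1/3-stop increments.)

1/80s

Scene light: 2 1/3 stops darker.
Aperture: f/3.2 → f/2.8 → f/2.5 → f/2.2 → f/2 → f/1.8 — 1 2/3 stops wider (brighter).
ISO: 125 → 100 → 80 → 64 → 50 — 1 1/3 stops lower (darker).
Net so far: 2 stops darker. Shutter speed: 1/320 → 1/250 → 1/200 → 1/160 → 1/125 → 1/100 → 1/80.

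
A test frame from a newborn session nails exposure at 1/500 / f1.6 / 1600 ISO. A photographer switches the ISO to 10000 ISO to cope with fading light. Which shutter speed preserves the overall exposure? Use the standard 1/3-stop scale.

ISO: 1600 → 2000 → 2500 → 3200 → 4000 → 5000 → 6400 → 8000 → 10000 — 2 2/3 stops raised (brighter).
Need 2 2/3 stops darker from the shutter speed: 1/500 → 1/640 → 1/800 → 1/1000 → 1/1250 → 1/1600 → 1/2000 → 1/2500 → 1/3200.

1/3200s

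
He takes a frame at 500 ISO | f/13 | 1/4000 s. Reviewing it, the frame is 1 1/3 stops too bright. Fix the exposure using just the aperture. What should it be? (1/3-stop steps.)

Overexposed by 1 1/3 stops → need 1 1/3 stops darker.
Aperture: f/13 → f/14 → f/16 → f/18 → f/20.

f/20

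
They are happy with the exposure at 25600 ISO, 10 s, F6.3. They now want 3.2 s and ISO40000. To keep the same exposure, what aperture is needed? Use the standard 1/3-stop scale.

Shutter speed: 10 → 8 → 6 → 5 → 4 → 3.2 — 1 2/3 stops shorter (darker).
ISO: 25600 → 32000 → 40000 — 2/3 stop raised (brighter).
Net change so far: 1 stop darker. Offset with the aperture: f/6.3 → f/5.6 → f/5 → f/4.5.

f/4.5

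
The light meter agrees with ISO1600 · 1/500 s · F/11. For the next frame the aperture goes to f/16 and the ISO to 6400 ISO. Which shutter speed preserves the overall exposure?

Aperture: f/11 → f/16 — 1 stop narrower (darker).
ISO: 1600 → 3200 → 6400 — 2 stops higher (brighter).
Net change so far: 1 stop brighter. Offset with the shutter speed: 1/500 → 1/1000.

1/1000s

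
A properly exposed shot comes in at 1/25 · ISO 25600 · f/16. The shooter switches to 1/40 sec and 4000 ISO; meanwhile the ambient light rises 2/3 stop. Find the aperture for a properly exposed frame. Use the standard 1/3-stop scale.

f/6.3

Scene light: 2/3 stop brighter.
Shutter speed: 1/25 → 1/30 → 1/40 — 2/3 stop faster (darker).
ISO: 25600 → 20000 → 16000 → 12800 → 10000 → 8000 → 6400 → 5000 → 4000 — 2 2/3 stops lower (darker).
Net so far: 2 2/3 stops darker. Aperture: f/16 → f/14 → f/13 → f/11 → f/10 → f/9 → f/8 → f/7.1 → f/6.3.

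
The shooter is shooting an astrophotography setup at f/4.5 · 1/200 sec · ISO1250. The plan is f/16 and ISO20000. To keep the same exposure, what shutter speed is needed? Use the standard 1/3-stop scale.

1/250s

Aperture: f/4.5 → f/5 → f/5.6 → f/6.3 → f/7.1 → f/8 → f/9 → f/10 → f/11 → f/13 → f/14 → f/16 — 3 2/3 stops narrower (darker).
ISO: 1250 → 1600 → 2000 → 2500 → 3200 → 4000 → 5000 → 6400 → 8000 → 10000 → 12800 → 16000 → 20000 — 4 stops higher (brighter).
Net change so far: 1/3 stop brighter. Offset with the shutter speed: 1/200 → 1/250.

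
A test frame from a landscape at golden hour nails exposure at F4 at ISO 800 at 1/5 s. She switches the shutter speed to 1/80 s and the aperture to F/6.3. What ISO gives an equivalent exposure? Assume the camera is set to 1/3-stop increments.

Shutter speed: 1/5 → 1/6 → 1/8 → 1/10 → 1/13 → 1/15 → 1/20 → 1/25 → 1/30 → 1/40 → 1/50 → 1/60 → 1/80 — 4 stops shorter (darker).
Aperture: f/4 → f/4.5 → f/5 → f/5.6 → f/6.3 — 1 1/3 stops stopped down (darker).
Net change so far: 5 1/3 stops darker. Offset with the ISO: 800 → 1000 → 1250 → 1600 → 2000 → 2500 → 3200 → 4000 → 5000 → 6400 → 8000 → 10000 → 12800 → 16000 → 20000 → 25600 → 32000.

ISO 32000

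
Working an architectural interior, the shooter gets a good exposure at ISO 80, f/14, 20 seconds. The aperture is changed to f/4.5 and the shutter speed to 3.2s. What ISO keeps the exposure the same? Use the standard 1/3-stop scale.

ISO 50

Aperture: f/14 → f/13 → f/11 → f/10 → f/9 → f/8 → f/7.1 → f/6.3 → f/5.6 → f/5 → f/4.5 — 3 1/3 stops larger aperture (brighter).
Shutter speed: 20 → 15 → 13 → 10 → 8 → 6 → 5 → 4 → 3.2 — 2 2/3 stops faster (darker).
Net change so far: 2/3 stop brighter. Offset with the ISO: 80 → 64 → 50.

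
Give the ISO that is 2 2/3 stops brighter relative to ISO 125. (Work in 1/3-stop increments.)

ISO 800

ISO: 125 → 160 → 200 → 250 → 320 → 400 → 500 → 640 → 800 — 2 2/3 stops raised (brighter).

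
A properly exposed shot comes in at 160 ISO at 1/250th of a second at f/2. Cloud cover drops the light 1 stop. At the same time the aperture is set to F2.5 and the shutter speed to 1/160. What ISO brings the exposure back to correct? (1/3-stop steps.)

ISO 320

Scene light: 1 stop darker.
Aperture: f/2 → f/2.2 → f/2.5 — 2/3 stop smaller aperture (darker).
Shutter speed: 1/250 → 1/200 → 1/160 — 2/3 stop slower (brighter).
Net so far: 1 stop darker. ISO: 160 → 200 → 250 → 320.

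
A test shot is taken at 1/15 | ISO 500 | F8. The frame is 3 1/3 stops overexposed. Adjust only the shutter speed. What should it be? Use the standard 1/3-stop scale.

1/160s

Overexposed by 3 1/3 stops → need 3 1/3 stops darker.
Shutter speed: 1/15 → 1/20 → 1/25 → 1/30 → 1/40 → 1/50 → 1/60 → 1/80 → 1/100 → 1/125 → 1/160.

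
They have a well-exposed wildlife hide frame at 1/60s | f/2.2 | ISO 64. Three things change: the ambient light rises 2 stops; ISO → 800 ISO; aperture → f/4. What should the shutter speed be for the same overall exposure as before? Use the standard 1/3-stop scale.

Scene light: 2 stops brighter.
ISO: 64 → 80 → 100 → 125 → 160 → 200 → 250 → 320 → 400 → 500 → 640 → 800 — 3 2/3 stops higher (brighter).
Aperture: f/2.2 → f/2.5 → f/2.8 → f/3.2 → f/3.5 → f/4 — 1 2/3 stops narrower (darker).
Net so far: 4 stops brighter. Shutter speed: 1/60 → 1/80 → 1/100 → 1/125 → 1/160 → 1/200 → 1/250 → 1/320 → 1/400 → 1/500 → 1/640 → 1/800 → 1/1000.

1/1000s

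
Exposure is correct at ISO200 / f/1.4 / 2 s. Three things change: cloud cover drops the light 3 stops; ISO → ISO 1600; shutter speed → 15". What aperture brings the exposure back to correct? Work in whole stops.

Scene light: 3 stops darker.
ISO: 200 → 400 → 800 → 1600 — 3 stops raised (brighter).
Shutter speed: 2 → 4 → 8 → 15 — 3 stops slower (brighter).
Net so far: 3 stops brighter. Aperture: f/1.4 → f/2 → f/2.8 → f/4.

f/4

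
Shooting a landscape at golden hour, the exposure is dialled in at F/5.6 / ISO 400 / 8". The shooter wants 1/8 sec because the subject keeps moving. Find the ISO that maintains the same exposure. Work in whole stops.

Shutter speed: 8 → 4 → 2 → 1 → 1/2 → 1/4 → 1/8 — 6 stops faster (darker).
Need 6 stops brighter from the ISO: 400 → 800 → 1600 → 3200 → 6400 → 12800 → 25600.

ISO 25600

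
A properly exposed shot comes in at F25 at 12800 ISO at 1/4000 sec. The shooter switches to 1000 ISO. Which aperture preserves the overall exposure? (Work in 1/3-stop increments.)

f/7.1

ISO: 12800 → 10000 → 8000 → 6400 → 5000 → 4000 → 3200 → 2500 → 2000 → 1600 → 1250 → 1000 — 3 2/3 stops dropped (darker).
Need 3 2/3 stops brighter from the aperture: f/25 → f/22 → f/20 → f/18 → f/16 → f/14 → f/13 → f/11 → f/10 → f/9 → f/8 → f/7.1.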